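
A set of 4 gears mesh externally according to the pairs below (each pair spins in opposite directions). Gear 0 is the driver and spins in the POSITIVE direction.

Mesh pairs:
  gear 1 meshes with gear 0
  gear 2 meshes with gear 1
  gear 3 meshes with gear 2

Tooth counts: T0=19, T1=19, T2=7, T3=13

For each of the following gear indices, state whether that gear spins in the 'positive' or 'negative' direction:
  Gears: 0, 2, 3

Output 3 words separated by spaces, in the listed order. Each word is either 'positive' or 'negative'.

Gear 0 (driver): positive (depth 0)
  gear 1: meshes with gear 0 -> depth 1 -> negative (opposite of gear 0)
  gear 2: meshes with gear 1 -> depth 2 -> positive (opposite of gear 1)
  gear 3: meshes with gear 2 -> depth 3 -> negative (opposite of gear 2)
Queried indices 0, 2, 3 -> positive, positive, negative

Answer: positive positive negative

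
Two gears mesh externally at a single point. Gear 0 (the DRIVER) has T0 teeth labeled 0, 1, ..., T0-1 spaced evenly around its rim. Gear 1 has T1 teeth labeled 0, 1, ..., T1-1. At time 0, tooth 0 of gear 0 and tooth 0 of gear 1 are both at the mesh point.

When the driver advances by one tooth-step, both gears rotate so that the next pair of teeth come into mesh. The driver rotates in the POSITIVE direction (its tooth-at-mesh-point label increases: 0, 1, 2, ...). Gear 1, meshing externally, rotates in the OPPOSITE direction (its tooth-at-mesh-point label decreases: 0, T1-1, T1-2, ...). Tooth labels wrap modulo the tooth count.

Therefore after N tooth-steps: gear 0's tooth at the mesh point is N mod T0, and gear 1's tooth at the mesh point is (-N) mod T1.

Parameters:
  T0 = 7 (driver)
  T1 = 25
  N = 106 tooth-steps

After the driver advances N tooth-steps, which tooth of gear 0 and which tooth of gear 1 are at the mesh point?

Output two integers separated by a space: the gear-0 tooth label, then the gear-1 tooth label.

Answer: 1 19

Derivation:
Gear 0 (driver, T0=7): tooth at mesh = N mod T0
  106 = 15 * 7 + 1, so 106 mod 7 = 1
  gear 0 tooth = 1
Gear 1 (driven, T1=25): tooth at mesh = (-N) mod T1
  106 = 4 * 25 + 6, so 106 mod 25 = 6
  (-106) mod 25 = (-6) mod 25 = 25 - 6 = 19
Mesh after 106 steps: gear-0 tooth 1 meets gear-1 tooth 19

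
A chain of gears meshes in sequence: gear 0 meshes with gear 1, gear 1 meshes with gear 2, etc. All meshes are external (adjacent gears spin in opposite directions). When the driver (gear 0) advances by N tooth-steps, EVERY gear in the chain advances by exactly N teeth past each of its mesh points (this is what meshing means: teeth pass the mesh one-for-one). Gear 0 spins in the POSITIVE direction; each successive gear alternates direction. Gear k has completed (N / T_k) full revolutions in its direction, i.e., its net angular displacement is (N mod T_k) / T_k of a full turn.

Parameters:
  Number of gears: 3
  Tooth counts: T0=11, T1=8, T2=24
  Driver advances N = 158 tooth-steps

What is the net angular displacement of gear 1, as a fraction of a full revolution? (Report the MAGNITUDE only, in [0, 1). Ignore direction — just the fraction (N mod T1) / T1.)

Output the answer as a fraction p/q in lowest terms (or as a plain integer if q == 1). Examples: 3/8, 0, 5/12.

Chain of 3 gears, tooth counts: [11, 8, 24]
  gear 0: T0=11, direction=positive, advance = 158 mod 11 = 4 teeth = 4/11 turn
  gear 1: T1=8, direction=negative, advance = 158 mod 8 = 6 teeth = 6/8 turn
  gear 2: T2=24, direction=positive, advance = 158 mod 24 = 14 teeth = 14/24 turn
Gear 1: 158 mod 8 = 6
Fraction = 6 / 8 = 3/4 (gcd(6,8)=2) = 3/4

Answer: 3/4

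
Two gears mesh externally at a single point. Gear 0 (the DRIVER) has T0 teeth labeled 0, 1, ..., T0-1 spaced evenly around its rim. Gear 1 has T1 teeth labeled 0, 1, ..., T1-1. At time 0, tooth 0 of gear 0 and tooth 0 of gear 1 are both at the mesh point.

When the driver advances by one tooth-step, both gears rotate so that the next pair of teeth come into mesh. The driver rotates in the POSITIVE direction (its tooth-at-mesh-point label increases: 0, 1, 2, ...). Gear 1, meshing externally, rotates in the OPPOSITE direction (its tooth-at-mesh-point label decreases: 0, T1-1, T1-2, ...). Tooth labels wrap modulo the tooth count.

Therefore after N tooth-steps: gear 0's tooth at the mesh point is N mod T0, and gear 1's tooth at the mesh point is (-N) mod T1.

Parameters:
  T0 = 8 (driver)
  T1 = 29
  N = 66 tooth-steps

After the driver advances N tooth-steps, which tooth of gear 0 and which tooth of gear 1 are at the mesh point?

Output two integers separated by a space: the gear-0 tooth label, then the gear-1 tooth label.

Answer: 2 21

Derivation:
Gear 0 (driver, T0=8): tooth at mesh = N mod T0
  66 = 8 * 8 + 2, so 66 mod 8 = 2
  gear 0 tooth = 2
Gear 1 (driven, T1=29): tooth at mesh = (-N) mod T1
  66 = 2 * 29 + 8, so 66 mod 29 = 8
  (-66) mod 29 = (-8) mod 29 = 29 - 8 = 21
Mesh after 66 steps: gear-0 tooth 2 meets gear-1 tooth 21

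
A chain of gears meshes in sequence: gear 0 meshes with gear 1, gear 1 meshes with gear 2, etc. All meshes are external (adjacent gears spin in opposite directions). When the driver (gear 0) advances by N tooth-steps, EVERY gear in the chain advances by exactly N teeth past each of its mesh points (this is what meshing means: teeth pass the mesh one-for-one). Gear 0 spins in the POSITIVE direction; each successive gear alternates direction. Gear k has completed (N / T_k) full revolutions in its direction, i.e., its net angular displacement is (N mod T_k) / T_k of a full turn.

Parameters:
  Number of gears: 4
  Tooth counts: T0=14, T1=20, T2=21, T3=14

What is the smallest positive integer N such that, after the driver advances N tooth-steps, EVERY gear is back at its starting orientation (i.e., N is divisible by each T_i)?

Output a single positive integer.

Gear k returns to start when N is a multiple of T_k.
All gears at start simultaneously when N is a common multiple of [14, 20, 21, 14]; the smallest such N is lcm(14, 20, 21, 14).
Start: lcm = T0 = 14
Fold in T1=20: gcd(14, 20) = 2; lcm(14, 20) = 14 * 20 / 2 = 280 / 2 = 140
Fold in T2=21: gcd(140, 21) = 7; lcm(140, 21) = 140 * 21 / 7 = 2940 / 7 = 420
Fold in T3=14: gcd(420, 14) = 14; lcm(420, 14) = 420 * 14 / 14 = 5880 / 14 = 420
Full cycle length = 420

Answer: 420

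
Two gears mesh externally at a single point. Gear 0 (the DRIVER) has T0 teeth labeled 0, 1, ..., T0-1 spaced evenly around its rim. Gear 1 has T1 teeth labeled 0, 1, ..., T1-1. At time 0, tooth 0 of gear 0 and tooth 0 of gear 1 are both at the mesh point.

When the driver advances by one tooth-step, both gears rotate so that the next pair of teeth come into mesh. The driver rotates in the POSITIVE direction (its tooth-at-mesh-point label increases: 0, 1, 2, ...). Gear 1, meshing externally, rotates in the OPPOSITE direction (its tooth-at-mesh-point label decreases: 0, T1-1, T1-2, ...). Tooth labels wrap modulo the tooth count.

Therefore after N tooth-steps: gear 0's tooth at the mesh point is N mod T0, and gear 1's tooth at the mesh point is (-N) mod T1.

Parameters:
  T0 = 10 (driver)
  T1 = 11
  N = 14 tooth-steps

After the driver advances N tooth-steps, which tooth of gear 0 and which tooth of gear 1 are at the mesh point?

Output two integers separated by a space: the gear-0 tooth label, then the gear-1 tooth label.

Answer: 4 8

Derivation:
Gear 0 (driver, T0=10): tooth at mesh = N mod T0
  14 = 1 * 10 + 4, so 14 mod 10 = 4
  gear 0 tooth = 4
Gear 1 (driven, T1=11): tooth at mesh = (-N) mod T1
  14 = 1 * 11 + 3, so 14 mod 11 = 3
  (-14) mod 11 = (-3) mod 11 = 11 - 3 = 8
Mesh after 14 steps: gear-0 tooth 4 meets gear-1 tooth 8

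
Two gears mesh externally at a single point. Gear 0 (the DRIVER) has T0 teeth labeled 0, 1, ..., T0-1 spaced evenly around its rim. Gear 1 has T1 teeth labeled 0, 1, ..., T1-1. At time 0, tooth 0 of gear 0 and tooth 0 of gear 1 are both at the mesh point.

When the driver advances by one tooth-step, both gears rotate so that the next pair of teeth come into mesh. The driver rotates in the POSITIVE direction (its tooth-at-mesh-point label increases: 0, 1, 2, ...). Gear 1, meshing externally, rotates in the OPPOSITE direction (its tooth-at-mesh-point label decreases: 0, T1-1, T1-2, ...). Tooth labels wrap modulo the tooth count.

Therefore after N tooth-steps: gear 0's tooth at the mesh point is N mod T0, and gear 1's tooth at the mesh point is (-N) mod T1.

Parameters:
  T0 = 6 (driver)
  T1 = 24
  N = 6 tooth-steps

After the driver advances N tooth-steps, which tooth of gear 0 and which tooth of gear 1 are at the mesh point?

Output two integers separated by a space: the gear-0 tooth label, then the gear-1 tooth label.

Answer: 0 18

Derivation:
Gear 0 (driver, T0=6): tooth at mesh = N mod T0
  6 = 1 * 6 + 0, so 6 mod 6 = 0
  gear 0 tooth = 0
Gear 1 (driven, T1=24): tooth at mesh = (-N) mod T1
  6 = 0 * 24 + 6, so 6 mod 24 = 6
  (-6) mod 24 = (-6) mod 24 = 24 - 6 = 18
Mesh after 6 steps: gear-0 tooth 0 meets gear-1 tooth 18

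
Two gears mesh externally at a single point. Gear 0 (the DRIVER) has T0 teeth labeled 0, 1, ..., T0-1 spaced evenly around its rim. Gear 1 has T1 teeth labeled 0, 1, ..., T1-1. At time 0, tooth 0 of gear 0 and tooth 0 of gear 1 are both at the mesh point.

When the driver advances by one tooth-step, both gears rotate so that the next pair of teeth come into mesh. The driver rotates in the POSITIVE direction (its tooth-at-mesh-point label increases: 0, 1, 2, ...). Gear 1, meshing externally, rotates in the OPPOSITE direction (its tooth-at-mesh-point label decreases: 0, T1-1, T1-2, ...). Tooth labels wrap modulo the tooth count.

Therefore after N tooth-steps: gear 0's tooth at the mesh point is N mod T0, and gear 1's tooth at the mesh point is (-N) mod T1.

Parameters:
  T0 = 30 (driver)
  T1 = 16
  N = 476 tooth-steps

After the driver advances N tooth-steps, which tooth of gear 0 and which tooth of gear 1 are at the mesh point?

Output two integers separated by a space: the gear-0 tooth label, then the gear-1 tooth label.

Answer: 26 4

Derivation:
Gear 0 (driver, T0=30): tooth at mesh = N mod T0
  476 = 15 * 30 + 26, so 476 mod 30 = 26
  gear 0 tooth = 26
Gear 1 (driven, T1=16): tooth at mesh = (-N) mod T1
  476 = 29 * 16 + 12, so 476 mod 16 = 12
  (-476) mod 16 = (-12) mod 16 = 16 - 12 = 4
Mesh after 476 steps: gear-0 tooth 26 meets gear-1 tooth 4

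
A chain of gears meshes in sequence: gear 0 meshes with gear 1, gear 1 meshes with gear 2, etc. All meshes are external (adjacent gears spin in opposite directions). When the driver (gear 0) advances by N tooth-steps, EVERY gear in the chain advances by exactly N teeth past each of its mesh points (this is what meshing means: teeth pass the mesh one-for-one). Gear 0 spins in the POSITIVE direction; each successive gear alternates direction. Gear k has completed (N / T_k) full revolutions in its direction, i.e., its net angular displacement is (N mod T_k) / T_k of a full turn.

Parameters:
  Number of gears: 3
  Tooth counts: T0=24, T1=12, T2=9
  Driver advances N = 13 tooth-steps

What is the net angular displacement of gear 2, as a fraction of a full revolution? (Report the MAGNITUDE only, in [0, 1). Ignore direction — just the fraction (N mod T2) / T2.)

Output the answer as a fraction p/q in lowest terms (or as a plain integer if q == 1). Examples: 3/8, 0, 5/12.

Answer: 4/9

Derivation:
Chain of 3 gears, tooth counts: [24, 12, 9]
  gear 0: T0=24, direction=positive, advance = 13 mod 24 = 13 teeth = 13/24 turn
  gear 1: T1=12, direction=negative, advance = 13 mod 12 = 1 teeth = 1/12 turn
  gear 2: T2=9, direction=positive, advance = 13 mod 9 = 4 teeth = 4/9 turn
Gear 2: 13 mod 9 = 4
Fraction = 4 / 9 = 4/9 (gcd(4,9)=1) = 4/9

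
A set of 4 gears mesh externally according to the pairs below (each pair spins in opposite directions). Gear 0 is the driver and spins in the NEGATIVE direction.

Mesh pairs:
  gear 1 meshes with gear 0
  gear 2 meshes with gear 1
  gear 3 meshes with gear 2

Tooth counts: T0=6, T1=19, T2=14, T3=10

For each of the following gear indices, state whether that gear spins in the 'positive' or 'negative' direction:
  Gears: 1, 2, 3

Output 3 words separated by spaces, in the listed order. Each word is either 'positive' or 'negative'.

Gear 0 (driver): negative (depth 0)
  gear 1: meshes with gear 0 -> depth 1 -> positive (opposite of gear 0)
  gear 2: meshes with gear 1 -> depth 2 -> negative (opposite of gear 1)
  gear 3: meshes with gear 2 -> depth 3 -> positive (opposite of gear 2)
Queried indices 1, 2, 3 -> positive, negative, positive

Answer: positive negative positive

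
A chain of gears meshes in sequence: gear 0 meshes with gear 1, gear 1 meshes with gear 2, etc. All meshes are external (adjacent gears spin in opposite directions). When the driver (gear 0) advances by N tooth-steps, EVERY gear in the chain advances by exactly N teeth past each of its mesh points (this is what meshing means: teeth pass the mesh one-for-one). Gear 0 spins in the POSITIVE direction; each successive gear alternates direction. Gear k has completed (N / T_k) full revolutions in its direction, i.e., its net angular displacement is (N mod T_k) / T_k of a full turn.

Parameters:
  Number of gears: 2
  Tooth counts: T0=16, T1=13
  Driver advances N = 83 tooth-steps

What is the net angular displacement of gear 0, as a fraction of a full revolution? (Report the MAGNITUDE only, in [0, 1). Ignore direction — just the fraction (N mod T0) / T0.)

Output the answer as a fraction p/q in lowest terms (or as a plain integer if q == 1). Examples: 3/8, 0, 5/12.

Chain of 2 gears, tooth counts: [16, 13]
  gear 0: T0=16, direction=positive, advance = 83 mod 16 = 3 teeth = 3/16 turn
  gear 1: T1=13, direction=negative, advance = 83 mod 13 = 5 teeth = 5/13 turn
Gear 0: 83 mod 16 = 3
Fraction = 3 / 16 = 3/16 (gcd(3,16)=1) = 3/16

Answer: 3/16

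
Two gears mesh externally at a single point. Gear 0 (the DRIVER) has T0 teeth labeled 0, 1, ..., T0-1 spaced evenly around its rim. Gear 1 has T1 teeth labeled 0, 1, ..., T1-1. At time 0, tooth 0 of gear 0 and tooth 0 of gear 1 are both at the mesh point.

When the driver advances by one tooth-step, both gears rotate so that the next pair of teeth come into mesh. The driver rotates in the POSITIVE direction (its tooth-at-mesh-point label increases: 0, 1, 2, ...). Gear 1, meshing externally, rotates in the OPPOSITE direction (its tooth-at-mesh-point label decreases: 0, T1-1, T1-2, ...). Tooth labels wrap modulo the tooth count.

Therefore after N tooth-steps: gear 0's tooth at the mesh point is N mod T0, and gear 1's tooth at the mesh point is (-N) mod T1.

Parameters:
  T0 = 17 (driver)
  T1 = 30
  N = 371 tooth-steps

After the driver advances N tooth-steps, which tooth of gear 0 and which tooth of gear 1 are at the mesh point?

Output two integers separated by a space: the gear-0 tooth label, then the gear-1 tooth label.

Answer: 14 19

Derivation:
Gear 0 (driver, T0=17): tooth at mesh = N mod T0
  371 = 21 * 17 + 14, so 371 mod 17 = 14
  gear 0 tooth = 14
Gear 1 (driven, T1=30): tooth at mesh = (-N) mod T1
  371 = 12 * 30 + 11, so 371 mod 30 = 11
  (-371) mod 30 = (-11) mod 30 = 30 - 11 = 19
Mesh after 371 steps: gear-0 tooth 14 meets gear-1 tooth 19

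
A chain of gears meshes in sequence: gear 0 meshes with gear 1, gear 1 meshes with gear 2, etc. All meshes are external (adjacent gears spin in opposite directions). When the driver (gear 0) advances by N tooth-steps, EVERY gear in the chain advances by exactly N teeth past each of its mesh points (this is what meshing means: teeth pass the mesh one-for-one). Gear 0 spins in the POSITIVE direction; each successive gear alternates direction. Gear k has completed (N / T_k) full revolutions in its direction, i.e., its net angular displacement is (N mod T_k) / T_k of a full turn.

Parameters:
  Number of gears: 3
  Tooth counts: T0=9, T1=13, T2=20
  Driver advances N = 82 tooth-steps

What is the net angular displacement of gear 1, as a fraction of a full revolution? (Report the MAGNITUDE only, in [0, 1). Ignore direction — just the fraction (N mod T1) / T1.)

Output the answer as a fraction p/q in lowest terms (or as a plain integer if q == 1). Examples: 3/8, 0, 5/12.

Answer: 4/13

Derivation:
Chain of 3 gears, tooth counts: [9, 13, 20]
  gear 0: T0=9, direction=positive, advance = 82 mod 9 = 1 teeth = 1/9 turn
  gear 1: T1=13, direction=negative, advance = 82 mod 13 = 4 teeth = 4/13 turn
  gear 2: T2=20, direction=positive, advance = 82 mod 20 = 2 teeth = 2/20 turn
Gear 1: 82 mod 13 = 4
Fraction = 4 / 13 = 4/13 (gcd(4,13)=1) = 4/13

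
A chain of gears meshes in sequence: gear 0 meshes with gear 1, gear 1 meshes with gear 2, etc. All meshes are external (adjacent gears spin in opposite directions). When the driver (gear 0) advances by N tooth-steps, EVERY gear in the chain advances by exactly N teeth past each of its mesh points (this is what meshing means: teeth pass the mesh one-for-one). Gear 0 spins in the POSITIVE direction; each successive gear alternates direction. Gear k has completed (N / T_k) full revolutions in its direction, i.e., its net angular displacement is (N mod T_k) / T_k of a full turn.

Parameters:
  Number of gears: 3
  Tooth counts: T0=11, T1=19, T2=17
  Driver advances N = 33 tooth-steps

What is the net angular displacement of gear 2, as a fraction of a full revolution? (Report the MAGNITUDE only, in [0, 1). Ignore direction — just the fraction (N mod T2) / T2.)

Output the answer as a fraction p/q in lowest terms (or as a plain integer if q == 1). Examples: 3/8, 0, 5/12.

Answer: 16/17

Derivation:
Chain of 3 gears, tooth counts: [11, 19, 17]
  gear 0: T0=11, direction=positive, advance = 33 mod 11 = 0 teeth = 0/11 turn
  gear 1: T1=19, direction=negative, advance = 33 mod 19 = 14 teeth = 14/19 turn
  gear 2: T2=17, direction=positive, advance = 33 mod 17 = 16 teeth = 16/17 turn
Gear 2: 33 mod 17 = 16
Fraction = 16 / 17 = 16/17 (gcd(16,17)=1) = 16/17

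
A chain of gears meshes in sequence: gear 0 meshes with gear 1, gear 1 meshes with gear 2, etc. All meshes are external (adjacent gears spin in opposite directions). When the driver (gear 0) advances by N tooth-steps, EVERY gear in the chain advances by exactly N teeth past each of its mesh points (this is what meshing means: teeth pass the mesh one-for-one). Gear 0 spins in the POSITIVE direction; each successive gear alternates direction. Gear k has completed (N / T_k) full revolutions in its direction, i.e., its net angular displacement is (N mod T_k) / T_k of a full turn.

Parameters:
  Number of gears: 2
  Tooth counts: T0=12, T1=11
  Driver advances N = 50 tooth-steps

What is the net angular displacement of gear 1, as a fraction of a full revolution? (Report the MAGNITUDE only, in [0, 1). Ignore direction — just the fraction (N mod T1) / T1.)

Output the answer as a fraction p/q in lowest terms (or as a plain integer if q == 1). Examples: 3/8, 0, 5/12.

Chain of 2 gears, tooth counts: [12, 11]
  gear 0: T0=12, direction=positive, advance = 50 mod 12 = 2 teeth = 2/12 turn
  gear 1: T1=11, direction=negative, advance = 50 mod 11 = 6 teeth = 6/11 turn
Gear 1: 50 mod 11 = 6
Fraction = 6 / 11 = 6/11 (gcd(6,11)=1) = 6/11

Answer: 6/11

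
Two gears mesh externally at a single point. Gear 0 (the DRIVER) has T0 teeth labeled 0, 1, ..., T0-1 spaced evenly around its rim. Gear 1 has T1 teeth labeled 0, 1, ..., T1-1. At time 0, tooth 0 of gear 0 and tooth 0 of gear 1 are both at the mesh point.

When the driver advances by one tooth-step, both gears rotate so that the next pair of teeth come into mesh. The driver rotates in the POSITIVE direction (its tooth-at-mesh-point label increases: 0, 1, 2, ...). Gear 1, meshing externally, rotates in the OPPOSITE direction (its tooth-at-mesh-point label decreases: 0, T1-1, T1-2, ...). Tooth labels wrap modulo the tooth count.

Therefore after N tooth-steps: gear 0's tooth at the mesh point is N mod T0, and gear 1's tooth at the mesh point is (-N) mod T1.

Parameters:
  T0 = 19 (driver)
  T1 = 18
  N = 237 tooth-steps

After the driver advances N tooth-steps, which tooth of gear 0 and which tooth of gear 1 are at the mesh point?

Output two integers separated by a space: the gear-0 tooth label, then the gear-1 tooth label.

Answer: 9 15

Derivation:
Gear 0 (driver, T0=19): tooth at mesh = N mod T0
  237 = 12 * 19 + 9, so 237 mod 19 = 9
  gear 0 tooth = 9
Gear 1 (driven, T1=18): tooth at mesh = (-N) mod T1
  237 = 13 * 18 + 3, so 237 mod 18 = 3
  (-237) mod 18 = (-3) mod 18 = 18 - 3 = 15
Mesh after 237 steps: gear-0 tooth 9 meets gear-1 tooth 15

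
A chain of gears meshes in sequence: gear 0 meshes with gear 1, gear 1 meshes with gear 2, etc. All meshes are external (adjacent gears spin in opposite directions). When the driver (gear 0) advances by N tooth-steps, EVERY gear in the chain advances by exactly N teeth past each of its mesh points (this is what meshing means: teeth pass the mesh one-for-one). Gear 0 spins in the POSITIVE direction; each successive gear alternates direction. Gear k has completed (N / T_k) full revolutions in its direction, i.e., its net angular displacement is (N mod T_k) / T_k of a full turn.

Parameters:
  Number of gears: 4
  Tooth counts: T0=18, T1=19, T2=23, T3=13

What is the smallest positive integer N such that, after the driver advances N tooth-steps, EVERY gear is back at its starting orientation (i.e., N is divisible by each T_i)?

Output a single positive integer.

Gear k returns to start when N is a multiple of T_k.
All gears at start simultaneously when N is a common multiple of [18, 19, 23, 13]; the smallest such N is lcm(18, 19, 23, 13).
Start: lcm = T0 = 18
Fold in T1=19: gcd(18, 19) = 1; lcm(18, 19) = 18 * 19 / 1 = 342 / 1 = 342
Fold in T2=23: gcd(342, 23) = 1; lcm(342, 23) = 342 * 23 / 1 = 7866 / 1 = 7866
Fold in T3=13: gcd(7866, 13) = 1; lcm(7866, 13) = 7866 * 13 / 1 = 102258 / 1 = 102258
Full cycle length = 102258

Answer: 102258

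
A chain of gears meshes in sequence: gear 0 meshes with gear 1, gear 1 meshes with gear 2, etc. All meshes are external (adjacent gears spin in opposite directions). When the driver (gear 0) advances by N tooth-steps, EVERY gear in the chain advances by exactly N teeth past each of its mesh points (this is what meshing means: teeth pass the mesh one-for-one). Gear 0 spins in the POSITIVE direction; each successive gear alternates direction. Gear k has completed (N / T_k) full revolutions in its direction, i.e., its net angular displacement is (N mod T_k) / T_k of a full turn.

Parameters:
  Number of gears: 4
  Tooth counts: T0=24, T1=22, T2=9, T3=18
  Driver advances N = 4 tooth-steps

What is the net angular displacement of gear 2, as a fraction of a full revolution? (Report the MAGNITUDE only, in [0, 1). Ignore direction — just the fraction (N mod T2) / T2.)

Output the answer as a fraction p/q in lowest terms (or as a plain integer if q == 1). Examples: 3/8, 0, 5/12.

Chain of 4 gears, tooth counts: [24, 22, 9, 18]
  gear 0: T0=24, direction=positive, advance = 4 mod 24 = 4 teeth = 4/24 turn
  gear 1: T1=22, direction=negative, advance = 4 mod 22 = 4 teeth = 4/22 turn
  gear 2: T2=9, direction=positive, advance = 4 mod 9 = 4 teeth = 4/9 turn
  gear 3: T3=18, direction=negative, advance = 4 mod 18 = 4 teeth = 4/18 turn
Gear 2: 4 mod 9 = 4
Fraction = 4 / 9 = 4/9 (gcd(4,9)=1) = 4/9

Answer: 4/9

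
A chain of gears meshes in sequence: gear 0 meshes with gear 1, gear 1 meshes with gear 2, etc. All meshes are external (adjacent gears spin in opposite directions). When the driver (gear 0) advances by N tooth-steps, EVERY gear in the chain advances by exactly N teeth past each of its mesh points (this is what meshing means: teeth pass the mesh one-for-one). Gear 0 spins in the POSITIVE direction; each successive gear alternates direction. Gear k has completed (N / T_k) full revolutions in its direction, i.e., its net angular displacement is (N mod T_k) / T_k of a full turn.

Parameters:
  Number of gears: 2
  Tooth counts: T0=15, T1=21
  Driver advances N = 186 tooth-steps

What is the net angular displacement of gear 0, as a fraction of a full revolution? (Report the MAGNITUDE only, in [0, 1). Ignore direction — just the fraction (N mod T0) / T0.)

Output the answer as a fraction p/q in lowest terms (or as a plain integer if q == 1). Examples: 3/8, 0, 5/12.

Chain of 2 gears, tooth counts: [15, 21]
  gear 0: T0=15, direction=positive, advance = 186 mod 15 = 6 teeth = 6/15 turn
  gear 1: T1=21, direction=negative, advance = 186 mod 21 = 18 teeth = 18/21 turn
Gear 0: 186 mod 15 = 6
Fraction = 6 / 15 = 2/5 (gcd(6,15)=3) = 2/5

Answer: 2/5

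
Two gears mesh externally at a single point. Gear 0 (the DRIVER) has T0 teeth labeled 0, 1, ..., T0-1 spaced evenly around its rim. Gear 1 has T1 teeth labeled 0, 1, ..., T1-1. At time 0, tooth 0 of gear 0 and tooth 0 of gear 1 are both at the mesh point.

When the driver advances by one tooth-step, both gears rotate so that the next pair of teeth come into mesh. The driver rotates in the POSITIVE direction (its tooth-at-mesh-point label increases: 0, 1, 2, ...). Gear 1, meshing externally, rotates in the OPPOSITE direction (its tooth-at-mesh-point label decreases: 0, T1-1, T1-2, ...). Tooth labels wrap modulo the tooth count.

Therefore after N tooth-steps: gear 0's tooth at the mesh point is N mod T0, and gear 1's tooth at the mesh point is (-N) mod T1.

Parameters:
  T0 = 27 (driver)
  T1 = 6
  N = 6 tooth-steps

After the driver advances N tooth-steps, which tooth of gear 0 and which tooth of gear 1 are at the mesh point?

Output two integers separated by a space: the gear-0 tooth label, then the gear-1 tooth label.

Gear 0 (driver, T0=27): tooth at mesh = N mod T0
  6 = 0 * 27 + 6, so 6 mod 27 = 6
  gear 0 tooth = 6
Gear 1 (driven, T1=6): tooth at mesh = (-N) mod T1
  6 = 1 * 6 + 0, so 6 mod 6 = 0
  (-6) mod 6 = 0
Mesh after 6 steps: gear-0 tooth 6 meets gear-1 tooth 0

Answer: 6 0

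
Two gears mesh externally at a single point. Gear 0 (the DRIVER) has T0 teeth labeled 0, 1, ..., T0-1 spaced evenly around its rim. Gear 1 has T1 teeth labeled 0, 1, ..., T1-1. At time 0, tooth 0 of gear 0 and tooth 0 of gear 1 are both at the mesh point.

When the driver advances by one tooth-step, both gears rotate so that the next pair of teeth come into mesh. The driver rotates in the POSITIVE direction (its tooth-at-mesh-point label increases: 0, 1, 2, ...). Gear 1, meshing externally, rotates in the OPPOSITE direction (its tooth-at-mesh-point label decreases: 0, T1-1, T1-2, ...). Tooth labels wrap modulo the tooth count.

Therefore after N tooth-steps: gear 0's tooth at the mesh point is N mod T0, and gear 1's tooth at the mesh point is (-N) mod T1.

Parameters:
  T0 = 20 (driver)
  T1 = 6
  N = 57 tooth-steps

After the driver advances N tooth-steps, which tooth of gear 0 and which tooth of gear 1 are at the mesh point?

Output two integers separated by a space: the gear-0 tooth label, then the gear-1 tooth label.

Answer: 17 3

Derivation:
Gear 0 (driver, T0=20): tooth at mesh = N mod T0
  57 = 2 * 20 + 17, so 57 mod 20 = 17
  gear 0 tooth = 17
Gear 1 (driven, T1=6): tooth at mesh = (-N) mod T1
  57 = 9 * 6 + 3, so 57 mod 6 = 3
  (-57) mod 6 = (-3) mod 6 = 6 - 3 = 3
Mesh after 57 steps: gear-0 tooth 17 meets gear-1 tooth 3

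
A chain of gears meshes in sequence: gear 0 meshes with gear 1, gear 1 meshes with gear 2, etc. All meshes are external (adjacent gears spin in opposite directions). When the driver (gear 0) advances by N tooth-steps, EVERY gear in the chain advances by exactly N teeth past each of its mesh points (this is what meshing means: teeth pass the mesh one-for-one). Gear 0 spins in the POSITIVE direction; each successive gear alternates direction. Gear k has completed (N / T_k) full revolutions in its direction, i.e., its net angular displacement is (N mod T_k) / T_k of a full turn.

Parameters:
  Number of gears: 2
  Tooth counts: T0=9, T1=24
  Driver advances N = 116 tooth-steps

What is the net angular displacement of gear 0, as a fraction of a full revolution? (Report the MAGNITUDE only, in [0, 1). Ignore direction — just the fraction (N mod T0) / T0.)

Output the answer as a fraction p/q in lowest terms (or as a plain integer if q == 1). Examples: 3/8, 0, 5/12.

Answer: 8/9

Derivation:
Chain of 2 gears, tooth counts: [9, 24]
  gear 0: T0=9, direction=positive, advance = 116 mod 9 = 8 teeth = 8/9 turn
  gear 1: T1=24, direction=negative, advance = 116 mod 24 = 20 teeth = 20/24 turn
Gear 0: 116 mod 9 = 8
Fraction = 8 / 9 = 8/9 (gcd(8,9)=1) = 8/9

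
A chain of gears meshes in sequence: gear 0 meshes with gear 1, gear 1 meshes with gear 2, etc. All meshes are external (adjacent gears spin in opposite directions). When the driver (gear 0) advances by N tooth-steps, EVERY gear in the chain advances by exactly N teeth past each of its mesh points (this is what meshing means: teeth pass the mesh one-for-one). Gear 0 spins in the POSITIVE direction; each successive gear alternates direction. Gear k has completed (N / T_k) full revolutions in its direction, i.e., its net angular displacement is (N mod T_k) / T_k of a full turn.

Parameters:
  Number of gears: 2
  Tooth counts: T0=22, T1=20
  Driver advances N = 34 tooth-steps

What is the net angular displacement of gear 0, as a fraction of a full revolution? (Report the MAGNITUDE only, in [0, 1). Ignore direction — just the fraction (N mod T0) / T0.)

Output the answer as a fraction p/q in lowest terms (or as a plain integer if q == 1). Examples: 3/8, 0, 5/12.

Answer: 6/11

Derivation:
Chain of 2 gears, tooth counts: [22, 20]
  gear 0: T0=22, direction=positive, advance = 34 mod 22 = 12 teeth = 12/22 turn
  gear 1: T1=20, direction=negative, advance = 34 mod 20 = 14 teeth = 14/20 turn
Gear 0: 34 mod 22 = 12
Fraction = 12 / 22 = 6/11 (gcd(12,22)=2) = 6/11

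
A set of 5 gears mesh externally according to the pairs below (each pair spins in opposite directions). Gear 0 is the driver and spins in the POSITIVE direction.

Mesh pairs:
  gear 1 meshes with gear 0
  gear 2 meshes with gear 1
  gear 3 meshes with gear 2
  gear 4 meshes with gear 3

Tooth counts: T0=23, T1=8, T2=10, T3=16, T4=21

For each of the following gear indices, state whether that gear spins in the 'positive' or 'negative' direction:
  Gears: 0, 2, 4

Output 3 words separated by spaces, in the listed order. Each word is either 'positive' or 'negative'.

Answer: positive positive positive

Derivation:
Gear 0 (driver): positive (depth 0)
  gear 1: meshes with gear 0 -> depth 1 -> negative (opposite of gear 0)
  gear 2: meshes with gear 1 -> depth 2 -> positive (opposite of gear 1)
  gear 3: meshes with gear 2 -> depth 3 -> negative (opposite of gear 2)
  gear 4: meshes with gear 3 -> depth 4 -> positive (opposite of gear 3)
Queried indices 0, 2, 4 -> positive, positive, positive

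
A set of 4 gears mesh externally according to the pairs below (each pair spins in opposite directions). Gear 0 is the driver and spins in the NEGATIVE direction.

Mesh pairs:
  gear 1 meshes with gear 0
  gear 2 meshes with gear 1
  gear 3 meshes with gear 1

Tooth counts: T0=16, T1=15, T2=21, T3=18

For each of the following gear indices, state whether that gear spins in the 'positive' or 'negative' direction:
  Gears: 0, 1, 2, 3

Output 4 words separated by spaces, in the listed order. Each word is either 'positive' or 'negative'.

Gear 0 (driver): negative (depth 0)
  gear 1: meshes with gear 0 -> depth 1 -> positive (opposite of gear 0)
  gear 2: meshes with gear 1 -> depth 2 -> negative (opposite of gear 1)
  gear 3: meshes with gear 1 -> depth 2 -> negative (opposite of gear 1)
Queried indices 0, 1, 2, 3 -> negative, positive, negative, negative

Answer: negative positive negative negative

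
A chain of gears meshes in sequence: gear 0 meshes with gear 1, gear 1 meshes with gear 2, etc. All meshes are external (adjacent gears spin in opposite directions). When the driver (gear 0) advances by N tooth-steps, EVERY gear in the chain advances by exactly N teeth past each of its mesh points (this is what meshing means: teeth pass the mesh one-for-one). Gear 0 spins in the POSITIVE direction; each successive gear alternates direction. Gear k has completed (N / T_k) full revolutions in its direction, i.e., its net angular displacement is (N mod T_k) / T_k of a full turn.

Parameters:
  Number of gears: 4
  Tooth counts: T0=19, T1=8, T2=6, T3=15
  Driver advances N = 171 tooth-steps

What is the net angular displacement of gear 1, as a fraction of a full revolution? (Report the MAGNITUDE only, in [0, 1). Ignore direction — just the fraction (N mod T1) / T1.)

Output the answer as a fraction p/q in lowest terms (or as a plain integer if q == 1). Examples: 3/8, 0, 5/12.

Answer: 3/8

Derivation:
Chain of 4 gears, tooth counts: [19, 8, 6, 15]
  gear 0: T0=19, direction=positive, advance = 171 mod 19 = 0 teeth = 0/19 turn
  gear 1: T1=8, direction=negative, advance = 171 mod 8 = 3 teeth = 3/8 turn
  gear 2: T2=6, direction=positive, advance = 171 mod 6 = 3 teeth = 3/6 turn
  gear 3: T3=15, direction=negative, advance = 171 mod 15 = 6 teeth = 6/15 turn
Gear 1: 171 mod 8 = 3
Fraction = 3 / 8 = 3/8 (gcd(3,8)=1) = 3/8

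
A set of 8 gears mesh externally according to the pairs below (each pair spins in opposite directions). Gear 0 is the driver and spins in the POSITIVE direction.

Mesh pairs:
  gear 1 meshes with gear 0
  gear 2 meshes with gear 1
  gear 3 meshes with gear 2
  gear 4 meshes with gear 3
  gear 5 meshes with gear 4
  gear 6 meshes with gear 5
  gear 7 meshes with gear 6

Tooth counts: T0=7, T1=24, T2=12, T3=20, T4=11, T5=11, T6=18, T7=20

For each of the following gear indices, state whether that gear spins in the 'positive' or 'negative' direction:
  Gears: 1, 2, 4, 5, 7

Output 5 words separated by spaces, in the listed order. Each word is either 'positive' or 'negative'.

Answer: negative positive positive negative negative

Derivation:
Gear 0 (driver): positive (depth 0)
  gear 1: meshes with gear 0 -> depth 1 -> negative (opposite of gear 0)
  gear 2: meshes with gear 1 -> depth 2 -> positive (opposite of gear 1)
  gear 3: meshes with gear 2 -> depth 3 -> negative (opposite of gear 2)
  gear 4: meshes with gear 3 -> depth 4 -> positive (opposite of gear 3)
  gear 5: meshes with gear 4 -> depth 5 -> negative (opposite of gear 4)
  gear 6: meshes with gear 5 -> depth 6 -> positive (opposite of gear 5)
  gear 7: meshes with gear 6 -> depth 7 -> negative (opposite of gear 6)
Queried indices 1, 2, 4, 5, 7 -> negative, positive, positive, negative, negative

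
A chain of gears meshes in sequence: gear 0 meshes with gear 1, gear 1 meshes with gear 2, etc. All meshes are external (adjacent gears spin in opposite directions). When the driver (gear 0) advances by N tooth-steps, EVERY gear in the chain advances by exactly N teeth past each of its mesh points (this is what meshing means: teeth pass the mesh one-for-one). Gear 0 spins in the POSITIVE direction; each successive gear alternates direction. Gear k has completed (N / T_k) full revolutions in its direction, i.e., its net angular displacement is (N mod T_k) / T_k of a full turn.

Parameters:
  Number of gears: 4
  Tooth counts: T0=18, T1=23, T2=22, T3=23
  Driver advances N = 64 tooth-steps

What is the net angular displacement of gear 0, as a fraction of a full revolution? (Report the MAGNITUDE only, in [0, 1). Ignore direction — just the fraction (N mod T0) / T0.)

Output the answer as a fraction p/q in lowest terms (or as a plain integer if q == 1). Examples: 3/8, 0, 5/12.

Chain of 4 gears, tooth counts: [18, 23, 22, 23]
  gear 0: T0=18, direction=positive, advance = 64 mod 18 = 10 teeth = 10/18 turn
  gear 1: T1=23, direction=negative, advance = 64 mod 23 = 18 teeth = 18/23 turn
  gear 2: T2=22, direction=positive, advance = 64 mod 22 = 20 teeth = 20/22 turn
  gear 3: T3=23, direction=negative, advance = 64 mod 23 = 18 teeth = 18/23 turn
Gear 0: 64 mod 18 = 10
Fraction = 10 / 18 = 5/9 (gcd(10,18)=2) = 5/9

Answer: 5/9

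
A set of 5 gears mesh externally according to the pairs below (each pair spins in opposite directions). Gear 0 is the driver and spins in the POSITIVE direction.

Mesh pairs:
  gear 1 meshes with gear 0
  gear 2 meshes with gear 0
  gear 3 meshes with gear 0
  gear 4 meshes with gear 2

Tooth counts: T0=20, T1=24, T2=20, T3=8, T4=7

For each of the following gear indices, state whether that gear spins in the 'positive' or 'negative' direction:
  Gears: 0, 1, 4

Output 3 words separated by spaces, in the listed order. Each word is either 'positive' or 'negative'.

Gear 0 (driver): positive (depth 0)
  gear 1: meshes with gear 0 -> depth 1 -> negative (opposite of gear 0)
  gear 2: meshes with gear 0 -> depth 1 -> negative (opposite of gear 0)
  gear 3: meshes with gear 0 -> depth 1 -> negative (opposite of gear 0)
  gear 4: meshes with gear 2 -> depth 2 -> positive (opposite of gear 2)
Queried indices 0, 1, 4 -> positive, negative, positive

Answer: positive negative positive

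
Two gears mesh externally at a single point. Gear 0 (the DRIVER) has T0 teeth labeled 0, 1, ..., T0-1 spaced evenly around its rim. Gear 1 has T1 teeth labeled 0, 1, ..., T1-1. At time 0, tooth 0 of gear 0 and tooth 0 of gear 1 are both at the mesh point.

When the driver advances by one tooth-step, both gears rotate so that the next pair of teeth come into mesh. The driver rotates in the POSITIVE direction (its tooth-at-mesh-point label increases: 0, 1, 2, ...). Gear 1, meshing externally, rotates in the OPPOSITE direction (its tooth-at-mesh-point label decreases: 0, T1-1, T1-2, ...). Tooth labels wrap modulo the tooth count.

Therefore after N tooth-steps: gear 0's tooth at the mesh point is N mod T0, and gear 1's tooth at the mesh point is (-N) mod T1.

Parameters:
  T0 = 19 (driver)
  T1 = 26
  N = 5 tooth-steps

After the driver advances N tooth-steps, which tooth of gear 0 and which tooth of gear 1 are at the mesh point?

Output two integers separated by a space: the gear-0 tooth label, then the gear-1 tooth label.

Answer: 5 21

Derivation:
Gear 0 (driver, T0=19): tooth at mesh = N mod T0
  5 = 0 * 19 + 5, so 5 mod 19 = 5
  gear 0 tooth = 5
Gear 1 (driven, T1=26): tooth at mesh = (-N) mod T1
  5 = 0 * 26 + 5, so 5 mod 26 = 5
  (-5) mod 26 = (-5) mod 26 = 26 - 5 = 21
Mesh after 5 steps: gear-0 tooth 5 meets gear-1 tooth 21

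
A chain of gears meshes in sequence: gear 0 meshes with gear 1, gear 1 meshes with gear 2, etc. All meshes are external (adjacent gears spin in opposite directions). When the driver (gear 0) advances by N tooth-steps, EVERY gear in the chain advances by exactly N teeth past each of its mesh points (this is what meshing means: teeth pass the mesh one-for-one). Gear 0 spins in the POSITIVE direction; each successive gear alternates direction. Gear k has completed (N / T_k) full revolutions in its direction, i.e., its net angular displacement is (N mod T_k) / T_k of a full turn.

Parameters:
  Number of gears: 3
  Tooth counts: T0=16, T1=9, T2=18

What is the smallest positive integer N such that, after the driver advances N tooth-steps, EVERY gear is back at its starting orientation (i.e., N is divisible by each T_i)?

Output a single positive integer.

Answer: 144

Derivation:
Gear k returns to start when N is a multiple of T_k.
All gears at start simultaneously when N is a common multiple of [16, 9, 18]; the smallest such N is lcm(16, 9, 18).
Start: lcm = T0 = 16
Fold in T1=9: gcd(16, 9) = 1; lcm(16, 9) = 16 * 9 / 1 = 144 / 1 = 144
Fold in T2=18: gcd(144, 18) = 18; lcm(144, 18) = 144 * 18 / 18 = 2592 / 18 = 144
Full cycle length = 144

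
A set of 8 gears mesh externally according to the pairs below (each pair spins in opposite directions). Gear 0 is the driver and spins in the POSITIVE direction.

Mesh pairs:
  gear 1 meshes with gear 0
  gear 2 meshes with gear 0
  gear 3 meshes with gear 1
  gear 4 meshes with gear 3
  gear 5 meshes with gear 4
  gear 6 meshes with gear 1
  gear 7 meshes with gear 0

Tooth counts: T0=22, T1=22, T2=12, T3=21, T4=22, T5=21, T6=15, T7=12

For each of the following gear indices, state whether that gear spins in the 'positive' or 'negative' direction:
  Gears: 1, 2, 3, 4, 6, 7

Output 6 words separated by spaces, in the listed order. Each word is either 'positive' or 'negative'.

Answer: negative negative positive negative positive negative

Derivation:
Gear 0 (driver): positive (depth 0)
  gear 1: meshes with gear 0 -> depth 1 -> negative (opposite of gear 0)
  gear 2: meshes with gear 0 -> depth 1 -> negative (opposite of gear 0)
  gear 3: meshes with gear 1 -> depth 2 -> positive (opposite of gear 1)
  gear 4: meshes with gear 3 -> depth 3 -> negative (opposite of gear 3)
  gear 5: meshes with gear 4 -> depth 4 -> positive (opposite of gear 4)
  gear 6: meshes with gear 1 -> depth 2 -> positive (opposite of gear 1)
  gear 7: meshes with gear 0 -> depth 1 -> negative (opposite of gear 0)
Queried indices 1, 2, 3, 4, 6, 7 -> negative, negative, positive, negative, positive, negative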